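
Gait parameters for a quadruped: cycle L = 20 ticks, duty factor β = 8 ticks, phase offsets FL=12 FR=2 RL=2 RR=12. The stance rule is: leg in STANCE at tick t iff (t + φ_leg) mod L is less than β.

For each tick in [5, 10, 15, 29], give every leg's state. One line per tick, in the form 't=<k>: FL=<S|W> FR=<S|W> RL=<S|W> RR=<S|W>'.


t=5: FL=W FR=S RL=S RR=W
t=10: FL=S FR=W RL=W RR=S
t=15: FL=S FR=W RL=W RR=S
t=29: FL=S FR=W RL=W RR=S

t=5: phase=(17,7,7,17) vs β=8 → FL=W FR=S RL=S RR=W
t=10: phase=(2,12,12,2) vs β=8 → FL=S FR=W RL=W RR=S
t=15: phase=(7,17,17,7) vs β=8 → FL=S FR=W RL=W RR=S
t=29: phase=(1,11,11,1) vs β=8 → FL=S FR=W RL=W RR=S


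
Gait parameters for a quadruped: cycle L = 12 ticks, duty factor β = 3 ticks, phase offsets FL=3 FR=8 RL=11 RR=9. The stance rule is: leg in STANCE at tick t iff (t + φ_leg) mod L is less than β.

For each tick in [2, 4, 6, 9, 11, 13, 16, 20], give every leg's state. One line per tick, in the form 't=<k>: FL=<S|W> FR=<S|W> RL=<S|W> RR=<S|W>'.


t=2: phase=(5,10,1,11) vs β=3 → FL=W FR=W RL=S RR=W
t=4: phase=(7,0,3,1) vs β=3 → FL=W FR=S RL=W RR=S
t=6: phase=(9,2,5,3) vs β=3 → FL=W FR=S RL=W RR=W
t=9: phase=(0,5,8,6) vs β=3 → FL=S FR=W RL=W RR=W
t=11: phase=(2,7,10,8) vs β=3 → FL=S FR=W RL=W RR=W
t=13: phase=(4,9,0,10) vs β=3 → FL=W FR=W RL=S RR=W
t=16: phase=(7,0,3,1) vs β=3 → FL=W FR=S RL=W RR=S
t=20: phase=(11,4,7,5) vs β=3 → FL=W FR=W RL=W RR=W

t=2: FL=W FR=W RL=S RR=W
t=4: FL=W FR=S RL=W RR=S
t=6: FL=W FR=S RL=W RR=W
t=9: FL=S FR=W RL=W RR=W
t=11: FL=S FR=W RL=W RR=W
t=13: FL=W FR=W RL=S RR=W
t=16: FL=W FR=S RL=W RR=S
t=20: FL=W FR=W RL=W RR=W


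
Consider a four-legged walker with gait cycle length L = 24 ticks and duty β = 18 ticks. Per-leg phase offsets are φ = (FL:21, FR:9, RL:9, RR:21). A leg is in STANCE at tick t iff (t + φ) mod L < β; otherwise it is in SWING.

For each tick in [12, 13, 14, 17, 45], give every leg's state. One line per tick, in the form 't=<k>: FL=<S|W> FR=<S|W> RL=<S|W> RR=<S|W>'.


t=12: FL=S FR=W RL=W RR=S
t=13: FL=S FR=W RL=W RR=S
t=14: FL=S FR=W RL=W RR=S
t=17: FL=S FR=S RL=S RR=S
t=45: FL=W FR=S RL=S RR=W

t=12: phase=(9,21,21,9) vs β=18 → FL=S FR=W RL=W RR=S
t=13: phase=(10,22,22,10) vs β=18 → FL=S FR=W RL=W RR=S
t=14: phase=(11,23,23,11) vs β=18 → FL=S FR=W RL=W RR=S
t=17: phase=(14,2,2,14) vs β=18 → FL=S FR=S RL=S RR=S
t=45: phase=(18,6,6,18) vs β=18 → FL=W FR=S RL=S RR=W


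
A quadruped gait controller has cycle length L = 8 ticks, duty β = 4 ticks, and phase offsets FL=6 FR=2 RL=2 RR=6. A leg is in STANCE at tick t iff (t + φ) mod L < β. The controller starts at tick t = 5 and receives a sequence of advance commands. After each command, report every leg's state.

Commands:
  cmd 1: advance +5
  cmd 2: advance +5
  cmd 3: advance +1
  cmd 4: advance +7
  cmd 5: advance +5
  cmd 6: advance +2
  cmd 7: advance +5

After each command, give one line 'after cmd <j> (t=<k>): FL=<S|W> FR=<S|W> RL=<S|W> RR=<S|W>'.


start t=5: FL=S FR=W RL=W RR=S
cmd 1: advance +5 → t=10, phase=(0,4,4,0) → FL=S FR=W RL=W RR=S
cmd 2: advance +5 → t=15, phase=(5,1,1,5) → FL=W FR=S RL=S RR=W
cmd 3: advance +1 → t=16, phase=(6,2,2,6) → FL=W FR=S RL=S RR=W
cmd 4: advance +7 → t=23, phase=(5,1,1,5) → FL=W FR=S RL=S RR=W
cmd 5: advance +5 → t=28, phase=(2,6,6,2) → FL=S FR=W RL=W RR=S
cmd 6: advance +2 → t=30, phase=(4,0,0,4) → FL=W FR=S RL=S RR=W
cmd 7: advance +5 → t=35, phase=(1,5,5,1) → FL=S FR=W RL=W RR=S

after cmd 1 (t=10): FL=S FR=W RL=W RR=S
after cmd 2 (t=15): FL=W FR=S RL=S RR=W
after cmd 3 (t=16): FL=W FR=S RL=S RR=W
after cmd 4 (t=23): FL=W FR=S RL=S RR=W
after cmd 5 (t=28): FL=S FR=W RL=W RR=S
after cmd 6 (t=30): FL=W FR=S RL=S RR=W
after cmd 7 (t=35): FL=S FR=W RL=W RR=S


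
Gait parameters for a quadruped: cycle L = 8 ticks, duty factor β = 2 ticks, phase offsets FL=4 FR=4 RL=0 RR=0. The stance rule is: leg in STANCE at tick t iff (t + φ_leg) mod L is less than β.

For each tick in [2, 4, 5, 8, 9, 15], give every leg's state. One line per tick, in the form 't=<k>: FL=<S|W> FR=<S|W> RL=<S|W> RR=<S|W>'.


t=2: phase=(6,6,2,2) vs β=2 → FL=W FR=W RL=W RR=W
t=4: phase=(0,0,4,4) vs β=2 → FL=S FR=S RL=W RR=W
t=5: phase=(1,1,5,5) vs β=2 → FL=S FR=S RL=W RR=W
t=8: phase=(4,4,0,0) vs β=2 → FL=W FR=W RL=S RR=S
t=9: phase=(5,5,1,1) vs β=2 → FL=W FR=W RL=S RR=S
t=15: phase=(3,3,7,7) vs β=2 → FL=W FR=W RL=W RR=W

t=2: FL=W FR=W RL=W RR=W
t=4: FL=S FR=S RL=W RR=W
t=5: FL=S FR=S RL=W RR=W
t=8: FL=W FR=W RL=S RR=S
t=9: FL=W FR=W RL=S RR=S
t=15: FL=W FR=W RL=W RR=W


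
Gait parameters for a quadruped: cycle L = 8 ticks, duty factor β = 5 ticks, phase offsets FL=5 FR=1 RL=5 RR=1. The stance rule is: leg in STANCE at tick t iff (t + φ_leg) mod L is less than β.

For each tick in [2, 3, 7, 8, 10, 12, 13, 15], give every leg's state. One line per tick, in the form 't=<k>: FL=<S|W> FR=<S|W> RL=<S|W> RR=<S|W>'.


t=2: phase=(7,3,7,3) vs β=5 → FL=W FR=S RL=W RR=S
t=3: phase=(0,4,0,4) vs β=5 → FL=S FR=S RL=S RR=S
t=7: phase=(4,0,4,0) vs β=5 → FL=S FR=S RL=S RR=S
t=8: phase=(5,1,5,1) vs β=5 → FL=W FR=S RL=W RR=S
t=10: phase=(7,3,7,3) vs β=5 → FL=W FR=S RL=W RR=S
t=12: phase=(1,5,1,5) vs β=5 → FL=S FR=W RL=S RR=W
t=13: phase=(2,6,2,6) vs β=5 → FL=S FR=W RL=S RR=W
t=15: phase=(4,0,4,0) vs β=5 → FL=S FR=S RL=S RR=S

t=2: FL=W FR=S RL=W RR=S
t=3: FL=S FR=S RL=S RR=S
t=7: FL=S FR=S RL=S RR=S
t=8: FL=W FR=S RL=W RR=S
t=10: FL=W FR=S RL=W RR=S
t=12: FL=S FR=W RL=S RR=W
t=13: FL=S FR=W RL=S RR=W
t=15: FL=S FR=S RL=S RR=S


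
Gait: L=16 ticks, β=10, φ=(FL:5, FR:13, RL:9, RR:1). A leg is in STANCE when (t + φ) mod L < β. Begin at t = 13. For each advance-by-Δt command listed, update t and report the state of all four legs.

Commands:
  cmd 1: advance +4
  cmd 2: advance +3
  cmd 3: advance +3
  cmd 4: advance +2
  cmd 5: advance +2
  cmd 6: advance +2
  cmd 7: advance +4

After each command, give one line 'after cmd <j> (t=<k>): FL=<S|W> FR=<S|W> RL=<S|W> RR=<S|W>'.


after cmd 1 (t=17): FL=S FR=W RL=W RR=S
after cmd 2 (t=20): FL=S FR=S RL=W RR=S
after cmd 3 (t=23): FL=W FR=S RL=S RR=S
after cmd 4 (t=25): FL=W FR=S RL=S RR=W
after cmd 5 (t=27): FL=S FR=S RL=S RR=W
after cmd 6 (t=29): FL=S FR=W RL=S RR=W
after cmd 7 (t=33): FL=S FR=W RL=W RR=S

start t=13: FL=S FR=W RL=S RR=W
cmd 1: advance +4 → t=17, phase=(6,14,10,2) → FL=S FR=W RL=W RR=S
cmd 2: advance +3 → t=20, phase=(9,1,13,5) → FL=S FR=S RL=W RR=S
cmd 3: advance +3 → t=23, phase=(12,4,0,8) → FL=W FR=S RL=S RR=S
cmd 4: advance +2 → t=25, phase=(14,6,2,10) → FL=W FR=S RL=S RR=W
cmd 5: advance +2 → t=27, phase=(0,8,4,12) → FL=S FR=S RL=S RR=W
cmd 6: advance +2 → t=29, phase=(2,10,6,14) → FL=S FR=W RL=S RR=W
cmd 7: advance +4 → t=33, phase=(6,14,10,2) → FL=S FR=W RL=W RR=S


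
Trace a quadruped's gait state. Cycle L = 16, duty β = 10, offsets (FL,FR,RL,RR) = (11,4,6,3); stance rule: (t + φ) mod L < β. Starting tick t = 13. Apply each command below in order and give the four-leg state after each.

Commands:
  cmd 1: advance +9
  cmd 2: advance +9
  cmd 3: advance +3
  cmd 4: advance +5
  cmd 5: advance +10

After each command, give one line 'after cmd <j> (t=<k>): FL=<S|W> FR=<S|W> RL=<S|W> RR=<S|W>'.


start t=13: FL=S FR=S RL=S RR=S
cmd 1: advance +9 → t=22, phase=(1,10,12,9) → FL=S FR=W RL=W RR=S
cmd 2: advance +9 → t=31, phase=(10,3,5,2) → FL=W FR=S RL=S RR=S
cmd 3: advance +3 → t=34, phase=(13,6,8,5) → FL=W FR=S RL=S RR=S
cmd 4: advance +5 → t=39, phase=(2,11,13,10) → FL=S FR=W RL=W RR=W
cmd 5: advance +10 → t=49, phase=(12,5,7,4) → FL=W FR=S RL=S RR=S

after cmd 1 (t=22): FL=S FR=W RL=W RR=S
after cmd 2 (t=31): FL=W FR=S RL=S RR=S
after cmd 3 (t=34): FL=W FR=S RL=S RR=S
after cmd 4 (t=39): FL=S FR=W RL=W RR=W
after cmd 5 (t=49): FL=W FR=S RL=S RR=S


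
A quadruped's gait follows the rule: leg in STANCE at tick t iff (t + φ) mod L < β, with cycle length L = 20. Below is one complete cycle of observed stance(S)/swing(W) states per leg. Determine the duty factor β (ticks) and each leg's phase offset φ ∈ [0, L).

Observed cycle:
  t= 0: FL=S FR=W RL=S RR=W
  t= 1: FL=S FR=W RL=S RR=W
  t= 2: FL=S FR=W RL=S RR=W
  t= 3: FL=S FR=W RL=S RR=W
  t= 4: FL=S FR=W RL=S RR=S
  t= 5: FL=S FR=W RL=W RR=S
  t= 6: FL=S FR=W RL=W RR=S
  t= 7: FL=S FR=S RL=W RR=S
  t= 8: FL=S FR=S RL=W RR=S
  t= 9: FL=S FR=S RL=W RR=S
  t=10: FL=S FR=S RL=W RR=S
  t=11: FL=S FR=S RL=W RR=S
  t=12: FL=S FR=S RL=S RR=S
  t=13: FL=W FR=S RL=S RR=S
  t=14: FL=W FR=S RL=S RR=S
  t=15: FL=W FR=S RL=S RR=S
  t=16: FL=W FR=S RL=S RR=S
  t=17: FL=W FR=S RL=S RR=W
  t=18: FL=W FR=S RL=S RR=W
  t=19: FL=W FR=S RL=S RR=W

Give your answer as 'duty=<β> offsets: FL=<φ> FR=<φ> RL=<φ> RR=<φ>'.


duty β = stance ticks per leg = 13
FL: stance ticks = 13; W→S at t=0 → φ=0
FR: stance ticks = 13; W→S at t=7 → φ=13
RL: stance ticks = 13; W→S at t=12 → φ=8
RR: stance ticks = 13; W→S at t=4 → φ=16

duty=13 offsets: FL=0 FR=13 RL=8 RR=16


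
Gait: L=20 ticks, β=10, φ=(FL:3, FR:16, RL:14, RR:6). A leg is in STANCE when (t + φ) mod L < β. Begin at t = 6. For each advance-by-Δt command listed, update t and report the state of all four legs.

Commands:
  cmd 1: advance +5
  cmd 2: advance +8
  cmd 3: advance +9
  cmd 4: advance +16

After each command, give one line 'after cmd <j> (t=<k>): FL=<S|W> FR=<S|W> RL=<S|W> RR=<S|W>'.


start t=6: FL=S FR=S RL=S RR=W
cmd 1: advance +5 → t=11, phase=(14,7,5,17) → FL=W FR=S RL=S RR=W
cmd 2: advance +8 → t=19, phase=(2,15,13,5) → FL=S FR=W RL=W RR=S
cmd 3: advance +9 → t=28, phase=(11,4,2,14) → FL=W FR=S RL=S RR=W
cmd 4: advance +16 → t=44, phase=(7,0,18,10) → FL=S FR=S RL=W RR=W

after cmd 1 (t=11): FL=W FR=S RL=S RR=W
after cmd 2 (t=19): FL=S FR=W RL=W RR=S
after cmd 3 (t=28): FL=W FR=S RL=S RR=W
after cmd 4 (t=44): FL=S FR=S RL=W RR=W


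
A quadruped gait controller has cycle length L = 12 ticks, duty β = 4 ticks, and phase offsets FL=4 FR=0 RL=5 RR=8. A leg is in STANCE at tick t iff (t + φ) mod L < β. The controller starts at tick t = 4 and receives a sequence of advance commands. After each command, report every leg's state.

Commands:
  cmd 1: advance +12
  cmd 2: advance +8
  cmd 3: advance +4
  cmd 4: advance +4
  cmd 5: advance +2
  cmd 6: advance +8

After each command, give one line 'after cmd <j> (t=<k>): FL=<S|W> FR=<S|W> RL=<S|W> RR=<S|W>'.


after cmd 1 (t=16): FL=W FR=W RL=W RR=S
after cmd 2 (t=24): FL=W FR=S RL=W RR=W
after cmd 3 (t=28): FL=W FR=W RL=W RR=S
after cmd 4 (t=32): FL=S FR=W RL=S RR=W
after cmd 5 (t=34): FL=S FR=W RL=S RR=W
after cmd 6 (t=42): FL=W FR=W RL=W RR=S

start t=4: FL=W FR=W RL=W RR=S
cmd 1: advance +12 → t=16, phase=(8,4,9,0) → FL=W FR=W RL=W RR=S
cmd 2: advance +8 → t=24, phase=(4,0,5,8) → FL=W FR=S RL=W RR=W
cmd 3: advance +4 → t=28, phase=(8,4,9,0) → FL=W FR=W RL=W RR=S
cmd 4: advance +4 → t=32, phase=(0,8,1,4) → FL=S FR=W RL=S RR=W
cmd 5: advance +2 → t=34, phase=(2,10,3,6) → FL=S FR=W RL=S RR=W
cmd 6: advance +8 → t=42, phase=(10,6,11,2) → FL=W FR=W RL=W RR=S


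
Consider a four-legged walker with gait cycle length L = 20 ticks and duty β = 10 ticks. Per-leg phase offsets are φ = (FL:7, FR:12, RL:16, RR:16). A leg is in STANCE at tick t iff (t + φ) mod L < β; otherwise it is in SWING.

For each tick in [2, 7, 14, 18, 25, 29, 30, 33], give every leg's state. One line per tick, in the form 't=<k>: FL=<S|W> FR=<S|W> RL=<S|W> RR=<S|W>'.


t=2: FL=S FR=W RL=W RR=W
t=7: FL=W FR=W RL=S RR=S
t=14: FL=S FR=S RL=W RR=W
t=18: FL=S FR=W RL=W RR=W
t=25: FL=W FR=W RL=S RR=S
t=29: FL=W FR=S RL=S RR=S
t=30: FL=W FR=S RL=S RR=S
t=33: FL=S FR=S RL=S RR=S

t=2: phase=(9,14,18,18) vs β=10 → FL=S FR=W RL=W RR=W
t=7: phase=(14,19,3,3) vs β=10 → FL=W FR=W RL=S RR=S
t=14: phase=(1,6,10,10) vs β=10 → FL=S FR=S RL=W RR=W
t=18: phase=(5,10,14,14) vs β=10 → FL=S FR=W RL=W RR=W
t=25: phase=(12,17,1,1) vs β=10 → FL=W FR=W RL=S RR=S
t=29: phase=(16,1,5,5) vs β=10 → FL=W FR=S RL=S RR=S
t=30: phase=(17,2,6,6) vs β=10 → FL=W FR=S RL=S RR=S
t=33: phase=(0,5,9,9) vs β=10 → FL=S FR=S RL=S RR=S


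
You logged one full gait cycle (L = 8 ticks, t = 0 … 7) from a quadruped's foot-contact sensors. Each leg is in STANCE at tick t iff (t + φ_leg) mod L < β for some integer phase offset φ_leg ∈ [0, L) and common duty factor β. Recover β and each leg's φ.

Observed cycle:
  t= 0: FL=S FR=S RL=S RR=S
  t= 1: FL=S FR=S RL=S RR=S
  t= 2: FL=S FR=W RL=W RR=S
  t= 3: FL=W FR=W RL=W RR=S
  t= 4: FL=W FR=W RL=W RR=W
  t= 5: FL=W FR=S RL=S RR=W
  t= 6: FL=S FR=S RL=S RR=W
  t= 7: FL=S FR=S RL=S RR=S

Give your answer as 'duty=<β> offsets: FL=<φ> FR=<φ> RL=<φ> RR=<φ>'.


duty=5 offsets: FL=2 FR=3 RL=3 RR=1

duty β = stance ticks per leg = 5
FL: stance ticks = 5; W→S at t=6 → φ=2
FR: stance ticks = 5; W→S at t=5 → φ=3
RL: stance ticks = 5; W→S at t=5 → φ=3
RR: stance ticks = 5; W→S at t=7 → φ=1


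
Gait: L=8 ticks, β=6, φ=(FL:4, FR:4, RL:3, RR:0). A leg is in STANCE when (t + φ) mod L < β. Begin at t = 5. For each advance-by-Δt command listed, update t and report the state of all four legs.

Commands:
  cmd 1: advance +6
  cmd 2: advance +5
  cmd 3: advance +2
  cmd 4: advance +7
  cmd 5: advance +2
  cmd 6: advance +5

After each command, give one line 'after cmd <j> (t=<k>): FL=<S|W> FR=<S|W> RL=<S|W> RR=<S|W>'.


after cmd 1 (t=11): FL=W FR=W RL=W RR=S
after cmd 2 (t=16): FL=S FR=S RL=S RR=S
after cmd 3 (t=18): FL=W FR=W RL=S RR=S
after cmd 4 (t=25): FL=S FR=S RL=S RR=S
after cmd 5 (t=27): FL=W FR=W RL=W RR=S
after cmd 6 (t=32): FL=S FR=S RL=S RR=S

start t=5: FL=S FR=S RL=S RR=S
cmd 1: advance +6 → t=11, phase=(7,7,6,3) → FL=W FR=W RL=W RR=S
cmd 2: advance +5 → t=16, phase=(4,4,3,0) → FL=S FR=S RL=S RR=S
cmd 3: advance +2 → t=18, phase=(6,6,5,2) → FL=W FR=W RL=S RR=S
cmd 4: advance +7 → t=25, phase=(5,5,4,1) → FL=S FR=S RL=S RR=S
cmd 5: advance +2 → t=27, phase=(7,7,6,3) → FL=W FR=W RL=W RR=S
cmd 6: advance +5 → t=32, phase=(4,4,3,0) → FL=S FR=S RL=S RR=S


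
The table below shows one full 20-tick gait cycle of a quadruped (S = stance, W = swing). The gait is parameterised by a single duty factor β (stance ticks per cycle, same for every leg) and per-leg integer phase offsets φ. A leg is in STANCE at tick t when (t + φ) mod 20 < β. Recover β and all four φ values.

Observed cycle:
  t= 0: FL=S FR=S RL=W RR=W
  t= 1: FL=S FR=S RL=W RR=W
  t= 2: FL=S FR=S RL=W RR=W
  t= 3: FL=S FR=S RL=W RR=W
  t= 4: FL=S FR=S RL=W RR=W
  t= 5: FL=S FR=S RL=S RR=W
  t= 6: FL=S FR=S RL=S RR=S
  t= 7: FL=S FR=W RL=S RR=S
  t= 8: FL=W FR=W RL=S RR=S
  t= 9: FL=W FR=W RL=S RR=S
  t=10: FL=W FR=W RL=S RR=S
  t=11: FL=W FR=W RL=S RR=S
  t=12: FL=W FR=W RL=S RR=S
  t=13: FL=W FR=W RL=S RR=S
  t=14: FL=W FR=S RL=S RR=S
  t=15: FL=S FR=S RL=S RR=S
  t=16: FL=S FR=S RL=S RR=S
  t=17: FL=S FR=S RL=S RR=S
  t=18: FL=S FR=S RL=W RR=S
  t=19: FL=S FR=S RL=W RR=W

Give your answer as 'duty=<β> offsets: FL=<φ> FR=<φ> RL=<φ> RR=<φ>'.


duty β = stance ticks per leg = 13
FL: stance ticks = 13; W→S at t=15 → φ=5
FR: stance ticks = 13; W→S at t=14 → φ=6
RL: stance ticks = 13; W→S at t=5 → φ=15
RR: stance ticks = 13; W→S at t=6 → φ=14

duty=13 offsets: FL=5 FR=6 RL=15 RR=14


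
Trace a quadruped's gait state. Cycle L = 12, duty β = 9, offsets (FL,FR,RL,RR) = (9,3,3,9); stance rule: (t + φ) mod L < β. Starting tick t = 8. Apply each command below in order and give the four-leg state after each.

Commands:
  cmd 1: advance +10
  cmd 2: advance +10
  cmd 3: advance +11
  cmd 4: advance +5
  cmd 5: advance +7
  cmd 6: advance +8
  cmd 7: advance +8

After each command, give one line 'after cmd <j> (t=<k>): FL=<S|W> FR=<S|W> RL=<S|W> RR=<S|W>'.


after cmd 1 (t=18): FL=S FR=W RL=W RR=S
after cmd 2 (t=28): FL=S FR=S RL=S RR=S
after cmd 3 (t=39): FL=S FR=S RL=S RR=S
after cmd 4 (t=44): FL=S FR=W RL=W RR=S
after cmd 5 (t=51): FL=S FR=S RL=S RR=S
after cmd 6 (t=59): FL=S FR=S RL=S RR=S
after cmd 7 (t=67): FL=S FR=W RL=W RR=S

start t=8: FL=S FR=W RL=W RR=S
cmd 1: advance +10 → t=18, phase=(3,9,9,3) → FL=S FR=W RL=W RR=S
cmd 2: advance +10 → t=28, phase=(1,7,7,1) → FL=S FR=S RL=S RR=S
cmd 3: advance +11 → t=39, phase=(0,6,6,0) → FL=S FR=S RL=S RR=S
cmd 4: advance +5 → t=44, phase=(5,11,11,5) → FL=S FR=W RL=W RR=S
cmd 5: advance +7 → t=51, phase=(0,6,6,0) → FL=S FR=S RL=S RR=S
cmd 6: advance +8 → t=59, phase=(8,2,2,8) → FL=S FR=S RL=S RR=S
cmd 7: advance +8 → t=67, phase=(4,10,10,4) → FL=S FR=W RL=W RR=S


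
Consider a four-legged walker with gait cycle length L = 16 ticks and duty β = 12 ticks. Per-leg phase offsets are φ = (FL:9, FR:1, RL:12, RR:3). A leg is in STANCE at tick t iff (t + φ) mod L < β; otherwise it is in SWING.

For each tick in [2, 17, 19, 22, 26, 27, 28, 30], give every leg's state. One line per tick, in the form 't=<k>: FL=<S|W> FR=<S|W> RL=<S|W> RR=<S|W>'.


t=2: phase=(11,3,14,5) vs β=12 → FL=S FR=S RL=W RR=S
t=17: phase=(10,2,13,4) vs β=12 → FL=S FR=S RL=W RR=S
t=19: phase=(12,4,15,6) vs β=12 → FL=W FR=S RL=W RR=S
t=22: phase=(15,7,2,9) vs β=12 → FL=W FR=S RL=S RR=S
t=26: phase=(3,11,6,13) vs β=12 → FL=S FR=S RL=S RR=W
t=27: phase=(4,12,7,14) vs β=12 → FL=S FR=W RL=S RR=W
t=28: phase=(5,13,8,15) vs β=12 → FL=S FR=W RL=S RR=W
t=30: phase=(7,15,10,1) vs β=12 → FL=S FR=W RL=S RR=S

t=2: FL=S FR=S RL=W RR=S
t=17: FL=S FR=S RL=W RR=S
t=19: FL=W FR=S RL=W RR=S
t=22: FL=W FR=S RL=S RR=S
t=26: FL=S FR=S RL=S RR=W
t=27: FL=S FR=W RL=S RR=W
t=28: FL=S FR=W RL=S RR=W
t=30: FL=S FR=W RL=S RR=S


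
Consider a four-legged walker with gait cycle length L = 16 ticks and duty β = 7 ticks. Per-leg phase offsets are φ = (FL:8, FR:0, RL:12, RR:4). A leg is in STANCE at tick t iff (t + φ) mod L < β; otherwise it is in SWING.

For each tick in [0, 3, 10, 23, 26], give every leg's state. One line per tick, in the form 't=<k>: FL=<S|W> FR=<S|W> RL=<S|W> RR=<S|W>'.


t=0: phase=(8,0,12,4) vs β=7 → FL=W FR=S RL=W RR=S
t=3: phase=(11,3,15,7) vs β=7 → FL=W FR=S RL=W RR=W
t=10: phase=(2,10,6,14) vs β=7 → FL=S FR=W RL=S RR=W
t=23: phase=(15,7,3,11) vs β=7 → FL=W FR=W RL=S RR=W
t=26: phase=(2,10,6,14) vs β=7 → FL=S FR=W RL=S RR=W

t=0: FL=W FR=S RL=W RR=S
t=3: FL=W FR=S RL=W RR=W
t=10: FL=S FR=W RL=S RR=W
t=23: FL=W FR=W RL=S RR=W
t=26: FL=S FR=W RL=S RR=W


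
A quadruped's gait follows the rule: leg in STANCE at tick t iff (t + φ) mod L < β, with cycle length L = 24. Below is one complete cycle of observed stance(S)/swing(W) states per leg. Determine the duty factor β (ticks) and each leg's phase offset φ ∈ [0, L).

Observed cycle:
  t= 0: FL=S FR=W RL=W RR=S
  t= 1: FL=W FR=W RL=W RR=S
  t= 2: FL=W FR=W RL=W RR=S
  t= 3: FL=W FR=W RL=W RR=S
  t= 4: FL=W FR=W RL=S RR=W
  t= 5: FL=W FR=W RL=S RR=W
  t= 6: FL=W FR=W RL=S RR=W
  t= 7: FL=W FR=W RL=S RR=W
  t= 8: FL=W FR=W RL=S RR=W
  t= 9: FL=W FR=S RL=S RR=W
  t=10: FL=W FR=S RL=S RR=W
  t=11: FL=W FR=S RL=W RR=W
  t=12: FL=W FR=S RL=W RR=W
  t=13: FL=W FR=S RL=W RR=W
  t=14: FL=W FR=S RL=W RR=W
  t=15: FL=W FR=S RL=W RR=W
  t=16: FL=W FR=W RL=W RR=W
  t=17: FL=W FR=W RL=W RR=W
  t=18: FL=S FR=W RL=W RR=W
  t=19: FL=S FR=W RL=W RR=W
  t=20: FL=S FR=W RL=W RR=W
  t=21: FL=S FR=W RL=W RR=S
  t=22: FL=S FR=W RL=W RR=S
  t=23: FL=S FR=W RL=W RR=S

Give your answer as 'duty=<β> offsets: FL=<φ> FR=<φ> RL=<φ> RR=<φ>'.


duty=7 offsets: FL=6 FR=15 RL=20 RR=3

duty β = stance ticks per leg = 7
FL: stance ticks = 7; W→S at t=18 → φ=6
FR: stance ticks = 7; W→S at t=9 → φ=15
RL: stance ticks = 7; W→S at t=4 → φ=20
RR: stance ticks = 7; W→S at t=21 → φ=3


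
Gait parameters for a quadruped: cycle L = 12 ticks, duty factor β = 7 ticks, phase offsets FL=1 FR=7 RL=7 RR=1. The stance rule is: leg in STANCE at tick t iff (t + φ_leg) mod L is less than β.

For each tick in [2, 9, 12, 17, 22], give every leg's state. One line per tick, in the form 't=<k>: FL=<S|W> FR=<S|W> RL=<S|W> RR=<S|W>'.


t=2: phase=(3,9,9,3) vs β=7 → FL=S FR=W RL=W RR=S
t=9: phase=(10,4,4,10) vs β=7 → FL=W FR=S RL=S RR=W
t=12: phase=(1,7,7,1) vs β=7 → FL=S FR=W RL=W RR=S
t=17: phase=(6,0,0,6) vs β=7 → FL=S FR=S RL=S RR=S
t=22: phase=(11,5,5,11) vs β=7 → FL=W FR=S RL=S RR=W

t=2: FL=S FR=W RL=W RR=S
t=9: FL=W FR=S RL=S RR=W
t=12: FL=S FR=W RL=W RR=S
t=17: FL=S FR=S RL=S RR=S
t=22: FL=W FR=S RL=S RR=W


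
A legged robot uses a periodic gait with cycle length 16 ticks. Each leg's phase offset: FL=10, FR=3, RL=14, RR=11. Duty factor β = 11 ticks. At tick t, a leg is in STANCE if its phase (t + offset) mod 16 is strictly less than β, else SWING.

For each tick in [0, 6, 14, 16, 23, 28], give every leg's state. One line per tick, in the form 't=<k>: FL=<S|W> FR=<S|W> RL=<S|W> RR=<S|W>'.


t=0: FL=S FR=S RL=W RR=W
t=6: FL=S FR=S RL=S RR=S
t=14: FL=S FR=S RL=W RR=S
t=16: FL=S FR=S RL=W RR=W
t=23: FL=S FR=S RL=S RR=S
t=28: FL=S FR=W RL=S RR=S

t=0: phase=(10,3,14,11) vs β=11 → FL=S FR=S RL=W RR=W
t=6: phase=(0,9,4,1) vs β=11 → FL=S FR=S RL=S RR=S
t=14: phase=(8,1,12,9) vs β=11 → FL=S FR=S RL=W RR=S
t=16: phase=(10,3,14,11) vs β=11 → FL=S FR=S RL=W RR=W
t=23: phase=(1,10,5,2) vs β=11 → FL=S FR=S RL=S RR=S
t=28: phase=(6,15,10,7) vs β=11 → FL=S FR=W RL=S RR=S


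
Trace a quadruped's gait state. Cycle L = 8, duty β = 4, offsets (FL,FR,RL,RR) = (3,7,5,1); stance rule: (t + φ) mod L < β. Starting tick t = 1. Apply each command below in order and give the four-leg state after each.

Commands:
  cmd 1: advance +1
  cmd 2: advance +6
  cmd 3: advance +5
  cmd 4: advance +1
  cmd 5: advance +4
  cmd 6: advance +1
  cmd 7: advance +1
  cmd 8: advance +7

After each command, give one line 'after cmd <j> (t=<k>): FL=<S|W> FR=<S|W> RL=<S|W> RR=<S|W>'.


after cmd 1 (t=2): FL=W FR=S RL=W RR=S
after cmd 2 (t=8): FL=S FR=W RL=W RR=S
after cmd 3 (t=13): FL=S FR=W RL=S RR=W
after cmd 4 (t=14): FL=S FR=W RL=S RR=W
after cmd 5 (t=18): FL=W FR=S RL=W RR=S
after cmd 6 (t=19): FL=W FR=S RL=S RR=W
after cmd 7 (t=20): FL=W FR=S RL=S RR=W
after cmd 8 (t=27): FL=W FR=S RL=S RR=W

start t=1: FL=W FR=S RL=W RR=S
cmd 1: advance +1 → t=2, phase=(5,1,7,3) → FL=W FR=S RL=W RR=S
cmd 2: advance +6 → t=8, phase=(3,7,5,1) → FL=S FR=W RL=W RR=S
cmd 3: advance +5 → t=13, phase=(0,4,2,6) → FL=S FR=W RL=S RR=W
cmd 4: advance +1 → t=14, phase=(1,5,3,7) → FL=S FR=W RL=S RR=W
cmd 5: advance +4 → t=18, phase=(5,1,7,3) → FL=W FR=S RL=W RR=S
cmd 6: advance +1 → t=19, phase=(6,2,0,4) → FL=W FR=S RL=S RR=W
cmd 7: advance +1 → t=20, phase=(7,3,1,5) → FL=W FR=S RL=S RR=W
cmd 8: advance +7 → t=27, phase=(6,2,0,4) → FL=W FR=S RL=S RR=W


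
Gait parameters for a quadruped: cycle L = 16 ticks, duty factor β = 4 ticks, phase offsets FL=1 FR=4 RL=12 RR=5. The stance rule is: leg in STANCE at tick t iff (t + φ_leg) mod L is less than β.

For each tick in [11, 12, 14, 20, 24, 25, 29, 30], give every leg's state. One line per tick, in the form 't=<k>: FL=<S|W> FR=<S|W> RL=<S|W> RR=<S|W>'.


t=11: phase=(12,15,7,0) vs β=4 → FL=W FR=W RL=W RR=S
t=12: phase=(13,0,8,1) vs β=4 → FL=W FR=S RL=W RR=S
t=14: phase=(15,2,10,3) vs β=4 → FL=W FR=S RL=W RR=S
t=20: phase=(5,8,0,9) vs β=4 → FL=W FR=W RL=S RR=W
t=24: phase=(9,12,4,13) vs β=4 → FL=W FR=W RL=W RR=W
t=25: phase=(10,13,5,14) vs β=4 → FL=W FR=W RL=W RR=W
t=29: phase=(14,1,9,2) vs β=4 → FL=W FR=S RL=W RR=S
t=30: phase=(15,2,10,3) vs β=4 → FL=W FR=S RL=W RR=S

t=11: FL=W FR=W RL=W RR=S
t=12: FL=W FR=S RL=W RR=S
t=14: FL=W FR=S RL=W RR=S
t=20: FL=W FR=W RL=S RR=W
t=24: FL=W FR=W RL=W RR=W
t=25: FL=W FR=W RL=W RR=W
t=29: FL=W FR=S RL=W RR=S
t=30: FL=W FR=S RL=W RR=S


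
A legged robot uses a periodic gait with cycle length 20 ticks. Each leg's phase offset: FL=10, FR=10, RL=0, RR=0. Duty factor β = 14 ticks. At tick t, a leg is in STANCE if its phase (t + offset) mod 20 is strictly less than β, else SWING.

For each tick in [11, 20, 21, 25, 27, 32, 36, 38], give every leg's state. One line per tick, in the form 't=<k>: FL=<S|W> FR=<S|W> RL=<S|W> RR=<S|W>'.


t=11: FL=S FR=S RL=S RR=S
t=20: FL=S FR=S RL=S RR=S
t=21: FL=S FR=S RL=S RR=S
t=25: FL=W FR=W RL=S RR=S
t=27: FL=W FR=W RL=S RR=S
t=32: FL=S FR=S RL=S RR=S
t=36: FL=S FR=S RL=W RR=W
t=38: FL=S FR=S RL=W RR=W

t=11: phase=(1,1,11,11) vs β=14 → FL=S FR=S RL=S RR=S
t=20: phase=(10,10,0,0) vs β=14 → FL=S FR=S RL=S RR=S
t=21: phase=(11,11,1,1) vs β=14 → FL=S FR=S RL=S RR=S
t=25: phase=(15,15,5,5) vs β=14 → FL=W FR=W RL=S RR=S
t=27: phase=(17,17,7,7) vs β=14 → FL=W FR=W RL=S RR=S
t=32: phase=(2,2,12,12) vs β=14 → FL=S FR=S RL=S RR=S
t=36: phase=(6,6,16,16) vs β=14 → FL=S FR=S RL=W RR=W
t=38: phase=(8,8,18,18) vs β=14 → FL=S FR=S RL=W RR=W


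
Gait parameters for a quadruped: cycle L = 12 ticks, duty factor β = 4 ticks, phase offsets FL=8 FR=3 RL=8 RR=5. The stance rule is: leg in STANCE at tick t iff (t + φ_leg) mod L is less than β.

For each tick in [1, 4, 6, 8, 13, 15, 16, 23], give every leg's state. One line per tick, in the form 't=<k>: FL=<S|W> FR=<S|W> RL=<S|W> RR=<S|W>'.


t=1: FL=W FR=W RL=W RR=W
t=4: FL=S FR=W RL=S RR=W
t=6: FL=S FR=W RL=S RR=W
t=8: FL=W FR=W RL=W RR=S
t=13: FL=W FR=W RL=W RR=W
t=15: FL=W FR=W RL=W RR=W
t=16: FL=S FR=W RL=S RR=W
t=23: FL=W FR=S RL=W RR=W

t=1: phase=(9,4,9,6) vs β=4 → FL=W FR=W RL=W RR=W
t=4: phase=(0,7,0,9) vs β=4 → FL=S FR=W RL=S RR=W
t=6: phase=(2,9,2,11) vs β=4 → FL=S FR=W RL=S RR=W
t=8: phase=(4,11,4,1) vs β=4 → FL=W FR=W RL=W RR=S
t=13: phase=(9,4,9,6) vs β=4 → FL=W FR=W RL=W RR=W
t=15: phase=(11,6,11,8) vs β=4 → FL=W FR=W RL=W RR=W
t=16: phase=(0,7,0,9) vs β=4 → FL=S FR=W RL=S RR=W
t=23: phase=(7,2,7,4) vs β=4 → FL=W FR=S RL=W RR=W


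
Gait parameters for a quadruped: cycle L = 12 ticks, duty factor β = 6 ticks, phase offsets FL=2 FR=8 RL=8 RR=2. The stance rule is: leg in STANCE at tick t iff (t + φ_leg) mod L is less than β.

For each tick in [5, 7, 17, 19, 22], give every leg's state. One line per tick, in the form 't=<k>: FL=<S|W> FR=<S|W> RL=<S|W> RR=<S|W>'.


t=5: FL=W FR=S RL=S RR=W
t=7: FL=W FR=S RL=S RR=W
t=17: FL=W FR=S RL=S RR=W
t=19: FL=W FR=S RL=S RR=W
t=22: FL=S FR=W RL=W RR=S

t=5: phase=(7,1,1,7) vs β=6 → FL=W FR=S RL=S RR=W
t=7: phase=(9,3,3,9) vs β=6 → FL=W FR=S RL=S RR=W
t=17: phase=(7,1,1,7) vs β=6 → FL=W FR=S RL=S RR=W
t=19: phase=(9,3,3,9) vs β=6 → FL=W FR=S RL=S RR=W
t=22: phase=(0,6,6,0) vs β=6 → FL=S FR=W RL=W RR=S


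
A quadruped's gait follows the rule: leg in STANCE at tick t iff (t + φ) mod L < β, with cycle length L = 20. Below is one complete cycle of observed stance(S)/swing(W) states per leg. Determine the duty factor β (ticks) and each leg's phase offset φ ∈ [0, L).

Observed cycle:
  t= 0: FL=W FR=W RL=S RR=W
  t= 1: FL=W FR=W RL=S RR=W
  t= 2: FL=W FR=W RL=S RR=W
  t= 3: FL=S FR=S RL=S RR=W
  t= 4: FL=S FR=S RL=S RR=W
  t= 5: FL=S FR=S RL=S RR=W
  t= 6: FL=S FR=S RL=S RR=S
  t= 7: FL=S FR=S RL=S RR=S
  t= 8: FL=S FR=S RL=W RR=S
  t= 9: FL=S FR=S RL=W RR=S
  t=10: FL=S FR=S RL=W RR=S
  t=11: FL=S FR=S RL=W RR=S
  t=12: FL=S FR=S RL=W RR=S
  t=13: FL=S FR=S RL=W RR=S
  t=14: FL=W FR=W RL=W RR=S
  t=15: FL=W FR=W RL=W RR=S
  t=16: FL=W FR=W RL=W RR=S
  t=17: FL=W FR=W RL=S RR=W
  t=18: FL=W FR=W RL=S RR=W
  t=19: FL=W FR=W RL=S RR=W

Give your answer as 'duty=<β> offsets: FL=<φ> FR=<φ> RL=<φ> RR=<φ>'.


duty β = stance ticks per leg = 11
FL: stance ticks = 11; W→S at t=3 → φ=17
FR: stance ticks = 11; W→S at t=3 → φ=17
RL: stance ticks = 11; W→S at t=17 → φ=3
RR: stance ticks = 11; W→S at t=6 → φ=14

duty=11 offsets: FL=17 FR=17 RL=3 RR=14


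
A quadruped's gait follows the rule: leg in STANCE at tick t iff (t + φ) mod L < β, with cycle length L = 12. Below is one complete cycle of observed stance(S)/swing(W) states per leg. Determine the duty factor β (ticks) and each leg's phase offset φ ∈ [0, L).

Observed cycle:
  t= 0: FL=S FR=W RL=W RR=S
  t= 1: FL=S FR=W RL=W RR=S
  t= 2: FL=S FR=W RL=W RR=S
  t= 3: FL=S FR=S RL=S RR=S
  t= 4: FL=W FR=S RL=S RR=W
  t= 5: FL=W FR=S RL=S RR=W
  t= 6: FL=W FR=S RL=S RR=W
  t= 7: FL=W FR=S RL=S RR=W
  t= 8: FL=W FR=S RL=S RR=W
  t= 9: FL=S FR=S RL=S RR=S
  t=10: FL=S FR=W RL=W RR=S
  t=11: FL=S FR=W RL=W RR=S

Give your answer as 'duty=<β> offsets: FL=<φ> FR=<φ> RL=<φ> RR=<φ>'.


duty β = stance ticks per leg = 7
FL: stance ticks = 7; W→S at t=9 → φ=3
FR: stance ticks = 7; W→S at t=3 → φ=9
RL: stance ticks = 7; W→S at t=3 → φ=9
RR: stance ticks = 7; W→S at t=9 → φ=3

duty=7 offsets: FL=3 FR=9 RL=9 RR=3


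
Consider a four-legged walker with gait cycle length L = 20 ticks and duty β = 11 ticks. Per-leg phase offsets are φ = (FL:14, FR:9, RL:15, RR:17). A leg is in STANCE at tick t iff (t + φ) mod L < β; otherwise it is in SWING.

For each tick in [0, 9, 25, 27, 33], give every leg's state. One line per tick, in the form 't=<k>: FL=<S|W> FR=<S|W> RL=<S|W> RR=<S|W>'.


t=0: FL=W FR=S RL=W RR=W
t=9: FL=S FR=W RL=S RR=S
t=25: FL=W FR=W RL=S RR=S
t=27: FL=S FR=W RL=S RR=S
t=33: FL=S FR=S RL=S RR=S

t=0: phase=(14,9,15,17) vs β=11 → FL=W FR=S RL=W RR=W
t=9: phase=(3,18,4,6) vs β=11 → FL=S FR=W RL=S RR=S
t=25: phase=(19,14,0,2) vs β=11 → FL=W FR=W RL=S RR=S
t=27: phase=(1,16,2,4) vs β=11 → FL=S FR=W RL=S RR=S
t=33: phase=(7,2,8,10) vs β=11 → FL=S FR=S RL=S RR=S


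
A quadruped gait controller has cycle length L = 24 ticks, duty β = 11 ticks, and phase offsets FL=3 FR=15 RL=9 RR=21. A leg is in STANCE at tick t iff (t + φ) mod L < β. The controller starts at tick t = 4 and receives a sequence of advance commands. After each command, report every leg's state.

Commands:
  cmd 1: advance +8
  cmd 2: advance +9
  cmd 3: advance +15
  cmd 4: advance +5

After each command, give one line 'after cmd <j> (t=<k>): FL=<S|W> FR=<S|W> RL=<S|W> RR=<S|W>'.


start t=4: FL=S FR=W RL=W RR=S
cmd 1: advance +8 → t=12, phase=(15,3,21,9) → FL=W FR=S RL=W RR=S
cmd 2: advance +9 → t=21, phase=(0,12,6,18) → FL=S FR=W RL=S RR=W
cmd 3: advance +15 → t=36, phase=(15,3,21,9) → FL=W FR=S RL=W RR=S
cmd 4: advance +5 → t=41, phase=(20,8,2,14) → FL=W FR=S RL=S RR=W

after cmd 1 (t=12): FL=W FR=S RL=W RR=S
after cmd 2 (t=21): FL=S FR=W RL=S RR=W
after cmd 3 (t=36): FL=W FR=S RL=W RR=S
after cmd 4 (t=41): FL=W FR=S RL=S RR=W


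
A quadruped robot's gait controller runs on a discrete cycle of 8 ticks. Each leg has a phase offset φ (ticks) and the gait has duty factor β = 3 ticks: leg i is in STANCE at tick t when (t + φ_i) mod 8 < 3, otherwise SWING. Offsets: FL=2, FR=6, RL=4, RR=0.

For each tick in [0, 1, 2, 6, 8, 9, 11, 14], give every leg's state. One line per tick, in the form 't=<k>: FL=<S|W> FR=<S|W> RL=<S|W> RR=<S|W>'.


t=0: FL=S FR=W RL=W RR=S
t=1: FL=W FR=W RL=W RR=S
t=2: FL=W FR=S RL=W RR=S
t=6: FL=S FR=W RL=S RR=W
t=8: FL=S FR=W RL=W RR=S
t=9: FL=W FR=W RL=W RR=S
t=11: FL=W FR=S RL=W RR=W
t=14: FL=S FR=W RL=S RR=W

t=0: phase=(2,6,4,0) vs β=3 → FL=S FR=W RL=W RR=S
t=1: phase=(3,7,5,1) vs β=3 → FL=W FR=W RL=W RR=S
t=2: phase=(4,0,6,2) vs β=3 → FL=W FR=S RL=W RR=S
t=6: phase=(0,4,2,6) vs β=3 → FL=S FR=W RL=S RR=W
t=8: phase=(2,6,4,0) vs β=3 → FL=S FR=W RL=W RR=S
t=9: phase=(3,7,5,1) vs β=3 → FL=W FR=W RL=W RR=S
t=11: phase=(5,1,7,3) vs β=3 → FL=W FR=S RL=W RR=W
t=14: phase=(0,4,2,6) vs β=3 → FL=S FR=W RL=S RR=W


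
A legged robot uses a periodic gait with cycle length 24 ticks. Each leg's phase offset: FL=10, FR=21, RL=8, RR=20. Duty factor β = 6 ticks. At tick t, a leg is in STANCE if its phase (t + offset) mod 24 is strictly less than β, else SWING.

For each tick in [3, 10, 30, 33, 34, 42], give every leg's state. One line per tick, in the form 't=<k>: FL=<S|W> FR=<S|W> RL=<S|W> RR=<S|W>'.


t=3: FL=W FR=S RL=W RR=W
t=10: FL=W FR=W RL=W RR=W
t=30: FL=W FR=S RL=W RR=S
t=33: FL=W FR=W RL=W RR=S
t=34: FL=W FR=W RL=W RR=W
t=42: FL=S FR=W RL=S RR=W

t=3: phase=(13,0,11,23) vs β=6 → FL=W FR=S RL=W RR=W
t=10: phase=(20,7,18,6) vs β=6 → FL=W FR=W RL=W RR=W
t=30: phase=(16,3,14,2) vs β=6 → FL=W FR=S RL=W RR=S
t=33: phase=(19,6,17,5) vs β=6 → FL=W FR=W RL=W RR=S
t=34: phase=(20,7,18,6) vs β=6 → FL=W FR=W RL=W RR=W
t=42: phase=(4,15,2,14) vs β=6 → FL=S FR=W RL=S RR=W


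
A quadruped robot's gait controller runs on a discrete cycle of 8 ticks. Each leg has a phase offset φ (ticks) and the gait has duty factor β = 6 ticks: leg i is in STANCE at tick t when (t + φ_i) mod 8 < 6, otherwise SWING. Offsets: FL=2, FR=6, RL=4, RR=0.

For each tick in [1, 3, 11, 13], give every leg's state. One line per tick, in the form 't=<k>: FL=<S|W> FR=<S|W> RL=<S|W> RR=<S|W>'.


t=1: phase=(3,7,5,1) vs β=6 → FL=S FR=W RL=S RR=S
t=3: phase=(5,1,7,3) vs β=6 → FL=S FR=S RL=W RR=S
t=11: phase=(5,1,7,3) vs β=6 → FL=S FR=S RL=W RR=S
t=13: phase=(7,3,1,5) vs β=6 → FL=W FR=S RL=S RR=S

t=1: FL=S FR=W RL=S RR=S
t=3: FL=S FR=S RL=W RR=S
t=11: FL=S FR=S RL=W RR=S
t=13: FL=W FR=S RL=S RR=S


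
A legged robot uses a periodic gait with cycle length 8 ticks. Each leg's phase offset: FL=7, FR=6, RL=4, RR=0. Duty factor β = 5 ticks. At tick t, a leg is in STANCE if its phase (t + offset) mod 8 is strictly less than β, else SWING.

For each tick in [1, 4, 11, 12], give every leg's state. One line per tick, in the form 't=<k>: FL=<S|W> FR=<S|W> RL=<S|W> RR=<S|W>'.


t=1: phase=(0,7,5,1) vs β=5 → FL=S FR=W RL=W RR=S
t=4: phase=(3,2,0,4) vs β=5 → FL=S FR=S RL=S RR=S
t=11: phase=(2,1,7,3) vs β=5 → FL=S FR=S RL=W RR=S
t=12: phase=(3,2,0,4) vs β=5 → FL=S FR=S RL=S RR=S

t=1: FL=S FR=W RL=W RR=S
t=4: FL=S FR=S RL=S RR=S
t=11: FL=S FR=S RL=W RR=S
t=12: FL=S FR=S RL=S RR=S


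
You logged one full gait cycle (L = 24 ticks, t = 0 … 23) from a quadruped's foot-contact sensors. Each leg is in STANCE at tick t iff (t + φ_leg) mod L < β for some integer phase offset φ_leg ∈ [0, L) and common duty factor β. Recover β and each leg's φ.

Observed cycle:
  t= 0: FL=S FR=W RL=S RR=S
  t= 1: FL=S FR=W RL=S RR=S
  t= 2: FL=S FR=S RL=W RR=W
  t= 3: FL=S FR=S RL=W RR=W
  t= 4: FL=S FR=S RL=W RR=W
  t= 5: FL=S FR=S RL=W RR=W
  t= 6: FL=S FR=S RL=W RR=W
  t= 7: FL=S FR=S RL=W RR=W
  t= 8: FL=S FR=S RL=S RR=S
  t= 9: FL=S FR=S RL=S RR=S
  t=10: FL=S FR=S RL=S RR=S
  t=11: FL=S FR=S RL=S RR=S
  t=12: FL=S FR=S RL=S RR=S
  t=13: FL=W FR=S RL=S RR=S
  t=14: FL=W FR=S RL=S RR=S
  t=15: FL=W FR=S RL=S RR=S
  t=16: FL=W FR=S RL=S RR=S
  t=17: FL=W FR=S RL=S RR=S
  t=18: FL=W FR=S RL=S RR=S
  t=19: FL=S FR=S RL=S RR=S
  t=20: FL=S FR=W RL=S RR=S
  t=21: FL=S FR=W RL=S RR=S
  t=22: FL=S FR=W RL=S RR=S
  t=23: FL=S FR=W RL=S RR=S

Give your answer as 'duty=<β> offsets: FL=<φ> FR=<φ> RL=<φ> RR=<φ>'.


duty=18 offsets: FL=5 FR=22 RL=16 RR=16

duty β = stance ticks per leg = 18
FL: stance ticks = 18; W→S at t=19 → φ=5
FR: stance ticks = 18; W→S at t=2 → φ=22
RL: stance ticks = 18; W→S at t=8 → φ=16
RR: stance ticks = 18; W→S at t=8 → φ=16


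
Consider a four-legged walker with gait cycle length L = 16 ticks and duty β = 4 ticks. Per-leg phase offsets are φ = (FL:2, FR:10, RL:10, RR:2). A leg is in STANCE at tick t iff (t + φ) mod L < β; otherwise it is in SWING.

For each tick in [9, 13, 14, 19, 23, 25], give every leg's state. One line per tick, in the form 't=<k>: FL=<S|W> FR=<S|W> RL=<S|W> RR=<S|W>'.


t=9: phase=(11,3,3,11) vs β=4 → FL=W FR=S RL=S RR=W
t=13: phase=(15,7,7,15) vs β=4 → FL=W FR=W RL=W RR=W
t=14: phase=(0,8,8,0) vs β=4 → FL=S FR=W RL=W RR=S
t=19: phase=(5,13,13,5) vs β=4 → FL=W FR=W RL=W RR=W
t=23: phase=(9,1,1,9) vs β=4 → FL=W FR=S RL=S RR=W
t=25: phase=(11,3,3,11) vs β=4 → FL=W FR=S RL=S RR=W

t=9: FL=W FR=S RL=S RR=W
t=13: FL=W FR=W RL=W RR=W
t=14: FL=S FR=W RL=W RR=S
t=19: FL=W FR=W RL=W RR=W
t=23: FL=W FR=S RL=S RR=W
t=25: FL=W FR=S RL=S RR=W


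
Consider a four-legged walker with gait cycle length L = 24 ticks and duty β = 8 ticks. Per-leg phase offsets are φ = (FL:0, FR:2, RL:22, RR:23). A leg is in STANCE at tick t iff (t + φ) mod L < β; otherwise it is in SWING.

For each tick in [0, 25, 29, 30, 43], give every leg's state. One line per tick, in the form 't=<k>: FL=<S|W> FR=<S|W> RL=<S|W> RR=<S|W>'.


t=0: FL=S FR=S RL=W RR=W
t=25: FL=S FR=S RL=W RR=S
t=29: FL=S FR=S RL=S RR=S
t=30: FL=S FR=W RL=S RR=S
t=43: FL=W FR=W RL=W RR=W

t=0: phase=(0,2,22,23) vs β=8 → FL=S FR=S RL=W RR=W
t=25: phase=(1,3,23,0) vs β=8 → FL=S FR=S RL=W RR=S
t=29: phase=(5,7,3,4) vs β=8 → FL=S FR=S RL=S RR=S
t=30: phase=(6,8,4,5) vs β=8 → FL=S FR=W RL=S RR=S
t=43: phase=(19,21,17,18) vs β=8 → FL=W FR=W RL=W RR=W


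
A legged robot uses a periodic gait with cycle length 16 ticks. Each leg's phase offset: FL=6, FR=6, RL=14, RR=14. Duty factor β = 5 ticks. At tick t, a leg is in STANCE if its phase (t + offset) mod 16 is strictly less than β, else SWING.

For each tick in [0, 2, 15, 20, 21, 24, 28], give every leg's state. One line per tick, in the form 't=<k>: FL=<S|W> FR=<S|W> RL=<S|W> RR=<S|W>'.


t=0: FL=W FR=W RL=W RR=W
t=2: FL=W FR=W RL=S RR=S
t=15: FL=W FR=W RL=W RR=W
t=20: FL=W FR=W RL=S RR=S
t=21: FL=W FR=W RL=S RR=S
t=24: FL=W FR=W RL=W RR=W
t=28: FL=S FR=S RL=W RR=W

t=0: phase=(6,6,14,14) vs β=5 → FL=W FR=W RL=W RR=W
t=2: phase=(8,8,0,0) vs β=5 → FL=W FR=W RL=S RR=S
t=15: phase=(5,5,13,13) vs β=5 → FL=W FR=W RL=W RR=W
t=20: phase=(10,10,2,2) vs β=5 → FL=W FR=W RL=S RR=S
t=21: phase=(11,11,3,3) vs β=5 → FL=W FR=W RL=S RR=S
t=24: phase=(14,14,6,6) vs β=5 → FL=W FR=W RL=W RR=W
t=28: phase=(2,2,10,10) vs β=5 → FL=S FR=S RL=W RR=W


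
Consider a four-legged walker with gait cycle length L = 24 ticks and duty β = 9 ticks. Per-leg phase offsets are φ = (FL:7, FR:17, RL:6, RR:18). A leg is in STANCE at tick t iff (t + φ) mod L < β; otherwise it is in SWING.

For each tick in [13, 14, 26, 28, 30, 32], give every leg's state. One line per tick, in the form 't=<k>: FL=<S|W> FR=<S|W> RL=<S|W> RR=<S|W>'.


t=13: FL=W FR=S RL=W RR=S
t=14: FL=W FR=S RL=W RR=S
t=26: FL=W FR=W RL=S RR=W
t=28: FL=W FR=W RL=W RR=W
t=30: FL=W FR=W RL=W RR=S
t=32: FL=W FR=S RL=W RR=S

t=13: phase=(20,6,19,7) vs β=9 → FL=W FR=S RL=W RR=S
t=14: phase=(21,7,20,8) vs β=9 → FL=W FR=S RL=W RR=S
t=26: phase=(9,19,8,20) vs β=9 → FL=W FR=W RL=S RR=W
t=28: phase=(11,21,10,22) vs β=9 → FL=W FR=W RL=W RR=W
t=30: phase=(13,23,12,0) vs β=9 → FL=W FR=W RL=W RR=S
t=32: phase=(15,1,14,2) vs β=9 → FL=W FR=S RL=W RR=S


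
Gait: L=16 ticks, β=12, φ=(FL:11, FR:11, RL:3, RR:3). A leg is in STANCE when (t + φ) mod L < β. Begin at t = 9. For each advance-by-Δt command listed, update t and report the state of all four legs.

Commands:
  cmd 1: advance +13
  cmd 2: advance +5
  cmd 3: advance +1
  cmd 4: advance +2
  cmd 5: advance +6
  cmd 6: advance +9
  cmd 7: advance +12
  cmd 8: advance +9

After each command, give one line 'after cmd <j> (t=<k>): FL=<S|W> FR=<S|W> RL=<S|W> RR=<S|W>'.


start t=9: FL=S FR=S RL=W RR=W
cmd 1: advance +13 → t=22, phase=(1,1,9,9) → FL=S FR=S RL=S RR=S
cmd 2: advance +5 → t=27, phase=(6,6,14,14) → FL=S FR=S RL=W RR=W
cmd 3: advance +1 → t=28, phase=(7,7,15,15) → FL=S FR=S RL=W RR=W
cmd 4: advance +2 → t=30, phase=(9,9,1,1) → FL=S FR=S RL=S RR=S
cmd 5: advance +6 → t=36, phase=(15,15,7,7) → FL=W FR=W RL=S RR=S
cmd 6: advance +9 → t=45, phase=(8,8,0,0) → FL=S FR=S RL=S RR=S
cmd 7: advance +12 → t=57, phase=(4,4,12,12) → FL=S FR=S RL=W RR=W
cmd 8: advance +9 → t=66, phase=(13,13,5,5) → FL=W FR=W RL=S RR=S

after cmd 1 (t=22): FL=S FR=S RL=S RR=S
after cmd 2 (t=27): FL=S FR=S RL=W RR=W
after cmd 3 (t=28): FL=S FR=S RL=W RR=W
after cmd 4 (t=30): FL=S FR=S RL=S RR=S
after cmd 5 (t=36): FL=W FR=W RL=S RR=S
after cmd 6 (t=45): FL=S FR=S RL=S RR=S
after cmd 7 (t=57): FL=S FR=S RL=W RR=W
after cmd 8 (t=66): FL=W FR=W RL=S RR=S


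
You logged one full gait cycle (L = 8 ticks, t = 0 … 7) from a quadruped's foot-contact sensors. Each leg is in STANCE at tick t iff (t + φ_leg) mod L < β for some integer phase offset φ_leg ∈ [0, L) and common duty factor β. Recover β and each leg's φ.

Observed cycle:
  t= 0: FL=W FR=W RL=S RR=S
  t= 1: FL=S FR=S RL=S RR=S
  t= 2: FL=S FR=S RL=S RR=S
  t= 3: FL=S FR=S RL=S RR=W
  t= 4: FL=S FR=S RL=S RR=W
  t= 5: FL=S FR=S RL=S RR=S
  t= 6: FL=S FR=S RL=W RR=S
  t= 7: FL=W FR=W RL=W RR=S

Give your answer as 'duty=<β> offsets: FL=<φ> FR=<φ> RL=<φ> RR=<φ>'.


duty β = stance ticks per leg = 6
FL: stance ticks = 6; W→S at t=1 → φ=7
FR: stance ticks = 6; W→S at t=1 → φ=7
RL: stance ticks = 6; W→S at t=0 → φ=0
RR: stance ticks = 6; W→S at t=5 → φ=3

duty=6 offsets: FL=7 FR=7 RL=0 RR=3
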